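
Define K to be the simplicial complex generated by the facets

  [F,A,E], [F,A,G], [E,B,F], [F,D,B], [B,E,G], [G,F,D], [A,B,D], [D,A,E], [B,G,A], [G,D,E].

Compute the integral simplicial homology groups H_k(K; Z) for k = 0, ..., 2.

Fix the vertex order A < B < D < E < F < G and write every simplex with vertices in increasing order. Then dim K = 2 and the simplices of K are:

  0-simplices (6): A, B, D, E, F, G
  1-simplices (15): AB, AD, AE, AF, AG, BD, BE, BF, BG, DE, DF, DG, EF, EG, FG
  2-simplices (10): ABD, ABG, ADE, AEF, AFG, BDF, BEF, BEG, DEG, DFG

so the chain groups are C_0 ≅ Z^6, C_1 ≅ Z^15, C_2 ≅ Z^10.

The boundary map ∂_1: C_1 → C_0 is given by ∂[p,q] = [q] − [p]. For instance
  ∂BF = F − B.
The 6×15 boundary matrix has rank 5 and Smith normal form diag(1,1,1,1,1).

∂_2: C_2 → C_1 sends each 2-simplex [p,q,r] to [q,r] − [p,r] + [p,q]. For instance
  ∂AFG = FG − AG + AF,
  ∂DFG = FG − DG + DF.
The 15×10 boundary matrix has rank 10 and Smith normal form diag(1,1,1,1,1,1,1,1,1,2).

Reading off H_k = ker ∂_k / im ∂_{k+1}:

  H_0: rank C_0 − rank ∂_1 = 6 − 5 = 1, and the invariant factors of ∂_1 are all 1, so H_0 = Z.
  H_1: rank ker ∂_1 − rank ∂_2 = (15 − 5) − 10 = 0, and ∂_2 has invariant factor 2 > 1, so H_1 = Z/2.
  H_2: rank ker ∂_2 − rank ∂_3 = (10 − 10) − 0 = 0, and there is no ∂_3, so H_2 = 0.

As a check, the Euler characteristic is 6 − 15 + 10 = 1, which agrees with 1 − 0 + 0 = 1.

H_0 ≅ Z,  H_1 ≅ Z/2,  H_2 = 0.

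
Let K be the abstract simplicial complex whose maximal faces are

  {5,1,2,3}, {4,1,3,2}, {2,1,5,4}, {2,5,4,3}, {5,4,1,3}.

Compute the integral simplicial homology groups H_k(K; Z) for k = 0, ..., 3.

We work with the vertex ordering 1 < 2 < 3 < 4 < 5. The simplices of K, each written with vertices in increasing order, are:

  0-simplices (5): [1], [2], [3], [4], [5]
  1-simplices (10): [1,2], [1,3], [1,4], [1,5], [2,3], [2,4], [2,5], [3,4], [3,5], [4,5]
  2-simplices (10): [1,2,3], [1,2,4], [1,2,5], [1,3,4], [1,3,5], [1,4,5], [2,3,4], [2,3,5], [2,4,5], [3,4,5]
  3-simplices (5): [1,2,3,4], [1,2,3,5], [1,2,4,5], [1,3,4,5], [2,3,4,5]

giving chain groups C_0 ≅ Z^5, C_1 ≅ Z^10, C_2 ≅ Z^10, C_3 ≅ Z^5.

Boundary ∂_1: C_1 → C_0 is given by ∂[p,q] = [q] − [p].
The 5×10 boundary matrix has rank 4 and Smith normal form diag(1,1,1,1).

∂_2: C_2 → C_1 acts by ∂[p,q,r] = [q,r] − [p,r] + [p,q]. For instance
  ∂[1,3,4] = [3,4] − [1,4] + [1,3],
  ∂[2,3,5] = [3,5] − [2,5] + [2,3].
The resulting 10×10 matrix has rank 6, and its Smith normal form has invariant factors (1,1,1,1,1,1).

Boundary ∂_3: C_3 → C_2 sends each 3-simplex σ to the alternating sum Σ_i (−1)^i (σ with its i-th vertex removed). For instance
  ∂[1,2,3,4] = [2,3,4] − [1,3,4] + [1,2,4] − [1,2,3],
  ∂[1,3,4,5] = [3,4,5] − [1,4,5] + [1,3,5] − [1,3,4].
This gives a 10×5 integer matrix of rank 4; reducing to Smith normal form yields diagonal entries (1,1,1,1).

Now H_k = ker ∂_k / im ∂_{k+1}, so:

  H_0: rank C_0 − rank ∂_1 = 5 − 4 = 1, and the invariant factors of ∂_1 are all 1, so H_0 ≅ Z.
  H_1: rank ker ∂_1 − rank ∂_2 = (10 − 4) − 6 = 0, and the invariant factors of ∂_2 are all 1, so H_1 ≅ 0.
  H_2: rank ker ∂_2 − rank ∂_3 = (10 − 6) − 4 = 0, and the invariant factors of ∂_3 are all 1, so H_2 ≅ 0.
  H_3: rank ker ∂_3 − rank ∂_4 = (5 − 4) − 0 = 1, and there is no ∂_4, so H_3 ≅ Z.

As a check, the Euler characteristic is 5 − 10 + 10 − 5 = 0, which agrees with 1 − 0 + 0 − 1 = 0.
(K is a triangulation of the 3-sphere S^3.)

H_0 ≅ Z,  H_1 = 0,  H_2 = 0,  H_3 ≅ Z.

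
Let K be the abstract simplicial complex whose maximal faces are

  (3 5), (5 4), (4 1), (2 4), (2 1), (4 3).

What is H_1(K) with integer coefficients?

Take the total order 1 < 2 < 3 < 4 < 5 on the vertex set. Then K (dimension 1) consists of the simplices:

  0-simplices (5): [1], [2], [3], [4], [5]
  1-simplices (6): [1,2], [1,4], [2,4], [3,4], [3,5], [4,5]

Hence C_0 ≅ Z^5, C_1 ≅ Z^6.

The boundary map ∂_1: C_1 → C_0 is given by ∂[p,q] = [q] − [p]. For instance
  ∂[4,5] = [5] − [4].
This gives a 5×6 integer matrix of rank 4; reducing to Smith normal form yields diagonal entries (1,1,1,1).

Now H_k = ker ∂_k / im ∂_{k+1}, so:

  H_1: rank ker ∂_1 − rank ∂_2 = (6 − 4) − 0 = 2, and there is no ∂_2, so H_1 = Z^2.

H_1 = Z^2.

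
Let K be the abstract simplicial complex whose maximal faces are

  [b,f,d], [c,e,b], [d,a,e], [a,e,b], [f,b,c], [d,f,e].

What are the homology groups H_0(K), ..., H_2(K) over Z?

We work with the vertex ordering a < b < c < d < e < f. The simplices of K, each written with vertices in increasing order, are:

  0-simplices (6): a, b, c, d, e, f
  1-simplices (12): ab, ad, ae, bc, bd, be, bf, ce, cf, de, df, ef
  2-simplices (6): abe, ade, bce, bcf, bdf, def

so the chain groups are C_0 ≅ Z^6, C_1 ≅ Z^12, C_2 ≅ Z^6.

The boundary map ∂_1: C_1 → C_0 maps an edge to its endpoints' difference, ∂[p,q] = q − p.
As a 6×12 matrix over Z this has rank 5, with invariant factors (1,1,1,1,1).

∂_2: C_2 → C_1 acts by ∂[p,q,r] = [q,r] − [p,r] + [p,q]. For instance
  ∂bdf = df − bf + bd,
  ∂bcf = cf − bf + bc.
This gives a 12×6 integer matrix of rank 6; reducing to Smith normal form yields diagonal entries (1,1,1,1,1,1).

From H_k ≅ ker(∂_k) / im(∂_{k+1}) we obtain:

  H_0: rank C_0 − rank ∂_1 = 6 − 5 = 1, and the invariant factors of ∂_1 are all 1, so H_0 ≅ Z.
  H_1: rank ker ∂_1 − rank ∂_2 = (12 − 5) − 6 = 1, and the invariant factors of ∂_2 are all 1, so H_1 ≅ Z.
  H_2: rank ker ∂_2 − rank ∂_3 = (6 − 6) − 0 = 0, and there is no ∂_3, so H_2 ≅ 0.

As a check, the Euler characteristic is 6 − 12 + 6 = 0, which agrees with 1 − 1 + 0 = 0.

H_0 ≅ Z,  H_1 ≅ Z,  H_2 = 0.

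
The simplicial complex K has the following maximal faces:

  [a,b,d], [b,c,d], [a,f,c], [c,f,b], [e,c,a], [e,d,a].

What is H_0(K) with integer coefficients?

Fix the vertex order a < b < c < d < e < f and write every simplex with vertices in increasing order. Then dim K = 2 and the simplices of K are:

  0-simplices (6): a, b, c, d, e, f
  1-simplices (12): ab, ac, ad, ae, af, bc, bd, bf, cd, ce, cf, de
  2-simplices (6): abd, ace, acf, ade, bcd, bcf

giving chain groups C_0 ≅ Z^6, C_1 ≅ Z^12, C_2 ≅ Z^6.

Boundary ∂_1: C_1 → C_0 sends each edge [p,q] (with p < q) to q − p. For instance
  ∂bd = d − b.
The resulting 6×12 matrix has rank 5, and its Smith normal form has invariant factors (1,1,1,1,1).

∂_2: C_2 → C_1 acts by ∂[p,q,r] = [q,r] − [p,r] + [p,q]. For instance
  ∂abd = bd − ad + ab,
  ∂ace = ce − ae + ac.
As a 12×6 matrix over Z this has rank 6, with invariant factors (1,1,1,1,1,1).

Reading off H_k = ker ∂_k / im ∂_{k+1}:

  H_0: rank C_0 − rank ∂_1 = 6 − 5 = 1, and the invariant factors of ∂_1 are all 1, so H_0 = Z.

H_0 = Z.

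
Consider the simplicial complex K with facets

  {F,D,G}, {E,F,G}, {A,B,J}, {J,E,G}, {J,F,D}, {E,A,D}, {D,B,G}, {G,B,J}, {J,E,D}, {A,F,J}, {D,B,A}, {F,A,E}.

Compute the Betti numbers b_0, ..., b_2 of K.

Take the total order A < B < D < E < F < G < J on the vertex set. Then K (dimension 2) consists of the simplices:

  0-simplices (7): A, B, D, E, F, G, J
  1-simplices (18): AB, AD, AE, AF, AJ, BD, BG, BJ, DE, DF, DG, DJ, EF, EG, EJ, FG, FJ, GJ
  2-simplices (12): ABD, ABJ, ADE, AEF, AFJ, BDG, BGJ, DEJ, DFG, DFJ, EFG, EGJ

so the chain groups are C_0 ≅ Z^7, C_1 ≅ Z^18, C_2 ≅ Z^12.

The boundary map ∂_1: C_1 → C_0 maps an edge to its endpoints' difference, ∂[p,q] = q − p. For instance
  ∂EG = G − E.
The 7×18 boundary matrix has rank 6 and Smith normal form diag(1,1,1,1,1,1).

∂_2: C_2 → C_1 acts by ∂[p,q,r] = [q,r] − [p,r] + [p,q]. For instance
  ∂ADE = DE − AE + AD,
  ∂EFG = FG − EG + EF.
This gives a 18×12 integer matrix of rank 12; reducing to Smith normal form yields diagonal entries (1,1,1,1,1,1,1,1,1,1,1,2).

Reading off H_k = ker ∂_k / im ∂_{k+1}:

  H_0: rank C_0 − rank ∂_1 = 7 − 6 = 1, and the invariant factors of ∂_1 are all 1, so H_0 = Z.
  H_1: rank ker ∂_1 − rank ∂_2 = (18 − 6) − 12 = 0, and ∂_2 has invariant factor 2 > 1, so H_1 = Z_2.
  H_2: rank ker ∂_2 − rank ∂_3 = (12 − 12) − 0 = 0, and there is no ∂_3, so H_2 = 0.

Hence the Betti numbers are b_0 = 1, b_1 = 0, b_2 = 0.

b_0 = 1, b_1 = 0, b_2 = 0.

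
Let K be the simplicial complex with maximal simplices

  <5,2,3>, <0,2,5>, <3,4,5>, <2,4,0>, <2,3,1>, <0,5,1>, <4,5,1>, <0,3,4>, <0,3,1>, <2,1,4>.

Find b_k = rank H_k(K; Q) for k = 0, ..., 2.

b_0 = 1, b_1 = 0, b_2 = 0.

We work with the vertex ordering 0 < 1 < 2 < 3 < 4 < 5. The simplices of K, each written with vertices in increasing order, are:

  0-simplices (6): [0], [1], [2], [3], [4], [5]
  1-simplices (15): [0,1], [0,2], [0,3], [0,4], [0,5], [1,2], [1,3], [1,4], [1,5], [2,3], [2,4], [2,5], [3,4], [3,5], [4,5]
  2-simplices (10): [0,1,3], [0,1,5], [0,2,4], [0,2,5], [0,3,4], [1,2,3], [1,2,4], [1,4,5], [2,3,5], [3,4,5]

Hence C_0 ≅ Z^6, C_1 ≅ Z^15, C_2 ≅ Z^10.

Boundary ∂_1: C_1 → C_0 maps an edge to its endpoints' difference, ∂[p,q] = q − p.
The 6×15 boundary matrix has rank 5 and Smith normal form diag(1,1,1,1,1).

∂_2: C_2 → C_1 acts by ∂[p,q,r] = [q,r] − [p,r] + [p,q]. For instance
  ∂[1,2,4] = [2,4] − [1,4] + [1,2],
  ∂[3,4,5] = [4,5] − [3,5] + [3,4].
The resulting 15×10 matrix has rank 10, and its Smith normal form has invariant factors (1,1,1,1,1,1,1,1,1,2).

Reading off H_k = ker ∂_k / im ∂_{k+1}:

  H_0: rank C_0 − rank ∂_1 = 6 − 5 = 1, and the invariant factors of ∂_1 are all 1, so H_0 ≅ Z.
  H_1: rank ker ∂_1 − rank ∂_2 = (15 − 5) − 10 = 0, and ∂_2 has invariant factor 2 > 1, so H_1 ≅ Z/2Z.
  H_2: rank ker ∂_2 − rank ∂_3 = (10 − 10) − 0 = 0, and there is no ∂_3, so H_2 ≅ 0.

Hence the Betti numbers are b_0 = 1, b_1 = 0, b_2 = 0.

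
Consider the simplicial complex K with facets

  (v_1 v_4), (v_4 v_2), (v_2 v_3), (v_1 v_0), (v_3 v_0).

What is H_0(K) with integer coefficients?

H_0 = Z.

Fix the vertex order v_0 < v_1 < v_2 < v_3 < v_4 and write every simplex with vertices in increasing order. Then dim K = 1 and the simplices of K are:

  0-simplices (5): [v_0], [v_1], [v_2], [v_3], [v_4]
  1-simplices (5): [v_0,v_1], [v_0,v_3], [v_1,v_4], [v_2,v_3], [v_2,v_4]

giving chain groups C_0 ≅ Z^5, C_1 ≅ Z^5.

The boundary map ∂_1: C_1 → C_0 is given by ∂[p,q] = [q] − [p]. For instance
  ∂[v_2,v_3] = [v_3] − [v_2].
The 5×5 boundary matrix has rank 4 and Smith normal form diag(1,1,1,1).

Now H_k = ker ∂_k / im ∂_{k+1}, so:

  H_0: rank C_0 − rank ∂_1 = 5 − 4 = 1, and the invariant factors of ∂_1 are all 1, so H_0 = Z.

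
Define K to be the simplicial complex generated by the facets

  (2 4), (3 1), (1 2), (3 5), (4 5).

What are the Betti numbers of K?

b_0 = 1, b_1 = 1.

We work with the vertex ordering 1 < 2 < 3 < 4 < 5. The simplices of K, each written with vertices in increasing order, are:

  0-simplices (5): [1], [2], [3], [4], [5]
  1-simplices (5): [1,2], [1,3], [2,4], [3,5], [4,5]

giving chain groups C_0 ≅ Z^5, C_1 ≅ Z^5.

Boundary ∂_1: C_1 → C_0 maps an edge to its endpoints' difference, ∂[p,q] = q − p. For instance
  ∂[3,5] = [5] − [3].
As a 5×5 matrix over Z this has rank 4, with invariant factors (1,1,1,1).

Computing H_k = (kernel of ∂_k) / (image of ∂_{k+1}):

  H_0: rank C_0 − rank ∂_1 = 5 − 4 = 1, and the invariant factors of ∂_1 are all 1, so H_0 = Z.
  H_1: rank ker ∂_1 − rank ∂_2 = (5 − 4) − 0 = 1, and there is no ∂_2, so H_1 = Z.

As a check, the Euler characteristic is 5 − 5 = 0, which agrees with 1 − 1 = 0.

Hence the Betti numbers are b_0 = 1, b_1 = 1.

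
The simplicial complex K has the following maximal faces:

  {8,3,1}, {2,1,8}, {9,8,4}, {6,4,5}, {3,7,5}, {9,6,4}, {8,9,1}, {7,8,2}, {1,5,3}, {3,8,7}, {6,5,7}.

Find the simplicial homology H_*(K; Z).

H_0 ≅ Z,  H_1 ≅ Z,  H_2 = 0.

Order the vertices as 1 < 2 < 3 < 4 < 5 < 6 < 7 < 8 < 9. Listing each simplex with vertices in this order, K has dimension 2 with simplices:

  0-simplices (9): [1], [2], [3], [4], [5], [6], [7], [8], [9]
  1-simplices (20): [1,2], [1,3], [1,5], [1,8], [1,9], [2,7], [2,8], [3,5], [3,7], [3,8], [4,5], [4,6], [4,8], [4,9], [5,6], [5,7], [6,7], [6,9], [7,8], [8,9]
  2-simplices (11): [1,2,8], [1,3,5], [1,3,8], [1,8,9], [2,7,8], [3,5,7], [3,7,8], [4,5,6], [4,6,9], [4,8,9], [5,6,7]

giving chain groups C_0 ≅ Z^9, C_1 ≅ Z^20, C_2 ≅ Z^11.

∂_1: C_1 → C_0 is given by ∂[p,q] = [q] − [p]. For instance
  ∂[2,8] = [8] − [2].
The 9×20 boundary matrix has rank 8 and Smith normal form diag(1,1,1,1,1,1,1,1).

The boundary map ∂_2: C_2 → C_1 maps a triangle to the signed sum of its edges. For instance
  ∂[2,7,8] = [7,8] − [2,8] + [2,7],
  ∂[5,6,7] = [6,7] − [5,7] + [5,6].
The resulting 20×11 matrix has rank 11, and its Smith normal form has invariant factors (1,1,1,1,1,1,1,1,1,1,1).

From H_k ≅ ker(∂_k) / im(∂_{k+1}) we obtain:

  H_0: rank C_0 − rank ∂_1 = 9 − 8 = 1, and the invariant factors of ∂_1 are all 1, so H_0 = Z.
  H_1: rank ker ∂_1 − rank ∂_2 = (20 − 8) − 11 = 1, and the invariant factors of ∂_2 are all 1, so H_1 = Z.
  H_2: rank ker ∂_2 − rank ∂_3 = (11 − 11) − 0 = 0, and there is no ∂_3, so H_2 = 0.

As a check, the Euler characteristic is 9 − 20 + 11 = 0, which agrees with 1 − 1 + 0 = 0.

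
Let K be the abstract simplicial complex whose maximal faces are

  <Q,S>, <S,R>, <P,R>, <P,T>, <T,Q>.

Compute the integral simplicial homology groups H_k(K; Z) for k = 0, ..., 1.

Fix the vertex order P < Q < R < S < T and write every simplex with vertices in increasing order. Then dim K = 1 and the simplices of K are:

  0-simplices (5): P, Q, R, S, T
  1-simplices (5): PR, PT, QS, QT, RS

so the chain groups are C_0 ≅ Z^5, C_1 ≅ Z^5.

Boundary ∂_1: C_1 → C_0 sends each edge [p,q] (with p < q) to q − p. For instance
  ∂QT = T − Q.
The resulting 5×5 matrix has rank 4, and its Smith normal form has invariant factors (1,1,1,1).

From H_k ≅ ker(∂_k) / im(∂_{k+1}) we obtain:

  H_0: rank C_0 − rank ∂_1 = 5 − 4 = 1, and the invariant factors of ∂_1 are all 1, so H_0 = Z.
  H_1: rank ker ∂_1 − rank ∂_2 = (5 − 4) − 0 = 1, and there is no ∂_2, so H_1 = Z.

(K is a triangulation of the circle S^1.)

H_0 = Z,  H_1 = Z.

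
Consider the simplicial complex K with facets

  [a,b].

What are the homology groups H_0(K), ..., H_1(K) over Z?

Order the vertices as a < b. Listing each simplex with vertices in this order, K has dimension 1 with simplices:

  0-simplices (2): a, b
  1-simplices (1): ab

giving chain groups C_0 ≅ Z^2, C_1 ≅ Z^1.

The boundary map ∂_1: C_1 → C_0 maps an edge to its endpoints' difference, ∂[p,q] = q − p. For instance
  ∂ab = b − a.
This gives a 2×1 integer matrix of rank 1; reducing to Smith normal form yields diagonal entries (1).

Reading off H_k = ker ∂_k / im ∂_{k+1}:

  H_0: rank C_0 − rank ∂_1 = 2 − 1 = 1, and the invariant factors of ∂_1 are all 1, so H_0 = Z.
  H_1: rank ker ∂_1 − rank ∂_2 = (1 − 1) − 0 = 0, and there is no ∂_2, so H_1 = 0.

As a check, the Euler characteristic is 2 − 1 = 1, which agrees with 1 − 0 = 1.

H_0 ≅ Z,  H_1 = 0.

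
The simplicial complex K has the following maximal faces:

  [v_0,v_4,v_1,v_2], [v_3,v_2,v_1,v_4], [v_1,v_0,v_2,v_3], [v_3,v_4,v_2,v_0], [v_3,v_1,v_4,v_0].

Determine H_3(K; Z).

H_3 ≅ Z.

Order the vertices as v_0 < v_1 < v_2 < v_3 < v_4. Listing each simplex with vertices in this order, K has dimension 3 with simplices:

  0-simplices (5): [v_0], [v_1], [v_2], [v_3], [v_4]
  1-simplices (10): [v_0,v_1], [v_0,v_2], [v_0,v_3], [v_0,v_4], [v_1,v_2], [v_1,v_3], [v_1,v_4], [v_2,v_3], [v_2,v_4], [v_3,v_4]
  2-simplices (10): [v_0,v_1,v_2], [v_0,v_1,v_3], [v_0,v_1,v_4], [v_0,v_2,v_3], [v_0,v_2,v_4], [v_0,v_3,v_4], [v_1,v_2,v_3], [v_1,v_2,v_4], [v_1,v_3,v_4], [v_2,v_3,v_4]
  3-simplices (5): [v_0,v_1,v_2,v_3], [v_0,v_1,v_2,v_4], [v_0,v_1,v_3,v_4], [v_0,v_2,v_3,v_4], [v_1,v_2,v_3,v_4]

Hence C_0 ≅ Z^5, C_1 ≅ Z^10, C_2 ≅ Z^10, C_3 ≅ Z^5.

Boundary ∂_1: C_1 → C_0 sends each edge [p,q] (with p < q) to q − p.
The 5×10 boundary matrix has rank 4 and Smith normal form diag(1,1,1,1).

The boundary map ∂_2: C_2 → C_1 maps a triangle to the signed sum of its edges. For instance
  ∂[v_1,v_2,v_4] = [v_2,v_4] − [v_1,v_4] + [v_1,v_2],
  ∂[v_0,v_3,v_4] = [v_3,v_4] − [v_0,v_4] + [v_0,v_3].
As a 10×10 matrix over Z this has rank 6, with invariant factors (1,1,1,1,1,1).

∂_3: C_3 → C_2 sends each 3-simplex σ to the alternating sum Σ_i (−1)^i (σ with its i-th vertex removed). For instance
  ∂[v_0,v_1,v_2,v_4] = [v_1,v_2,v_4] − [v_0,v_2,v_4] + [v_0,v_1,v_4] − [v_0,v_1,v_2],
  ∂[v_1,v_2,v_3,v_4] = [v_2,v_3,v_4] − [v_1,v_3,v_4] + [v_1,v_2,v_4] − [v_1,v_2,v_3].
The 10×5 boundary matrix has rank 4 and Smith normal form diag(1,1,1,1).

From H_k ≅ ker(∂_k) / im(∂_{k+1}) we obtain:

  H_3: rank ker ∂_3 − rank ∂_4 = (5 − 4) − 0 = 1, and there is no ∂_4, so H_3 = Z.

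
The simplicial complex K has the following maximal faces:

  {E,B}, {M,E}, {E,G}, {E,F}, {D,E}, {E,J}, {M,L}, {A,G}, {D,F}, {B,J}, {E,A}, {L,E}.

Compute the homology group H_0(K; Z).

H_0 ≅ Z.

Fix the vertex order A < B < D < E < F < G < J < L < M and write every simplex with vertices in increasing order. Then dim K = 1 and the simplices of K are:

  0-simplices (9): A, B, D, E, F, G, J, L, M
  1-simplices (12): AE, AG, BE, BJ, DE, DF, EF, EG, EJ, EL, EM, LM

giving chain groups C_0 ≅ Z^9, C_1 ≅ Z^12.

∂_1: C_1 → C_0 is given by ∂[p,q] = [q] − [p].
The resulting 9×12 matrix has rank 8, and its Smith normal form has invariant factors (1,1,1,1,1,1,1,1).

Computing H_k = (kernel of ∂_k) / (image of ∂_{k+1}):

  H_0: rank C_0 − rank ∂_1 = 9 − 8 = 1, and the invariant factors of ∂_1 are all 1, so H_0 ≅ Z.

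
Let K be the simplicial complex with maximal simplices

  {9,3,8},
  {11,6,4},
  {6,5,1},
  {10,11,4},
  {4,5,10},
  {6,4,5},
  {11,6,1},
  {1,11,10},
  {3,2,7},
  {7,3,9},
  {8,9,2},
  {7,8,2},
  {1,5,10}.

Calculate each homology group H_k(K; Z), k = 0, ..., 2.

Order the vertices as 1 < 2 < 3 < 4 < 5 < 6 < 7 < 8 < 9 < 10 < 11. Listing each simplex with vertices in this order, K has dimension 2 with simplices:

  0-simplices (11): [1], [2], [3], [4], [5], [6], [7], [8], [9], [10], [11]
  1-simplices (22): [1,5], [1,6], [1,10], [1,11], [2,3], [2,7], [2,8], [2,9], [3,7], [3,8], [3,9], [4,5], [4,6], [4,10], [4,11], [5,6], [5,10], [6,11], [7,8], [7,9], [8,9], [10,11]
  2-simplices (13): [1,5,6], [1,5,10], [1,6,11], [1,10,11], [2,3,7], [2,7,8], [2,8,9], [3,7,9], [3,8,9], [4,5,6], [4,5,10], [4,6,11], [4,10,11]

Hence C_0 ≅ Z^11, C_1 ≅ Z^22, C_2 ≅ Z^13.

∂_1: C_1 → C_0 sends each edge [p,q] (with p < q) to q − p.
The resulting 11×22 matrix has rank 9, and its Smith normal form has invariant factors (1,1,1,1,1,1,1,1,1).

The boundary map ∂_2: C_2 → C_1 maps a triangle to the signed sum of its edges. For instance
  ∂[2,7,8] = [7,8] − [2,8] + [2,7],
  ∂[4,6,11] = [6,11] − [4,11] + [4,6].
The 22×13 boundary matrix has rank 12 and Smith normal form diag(1,1,1,1,1,1,1,1,1,1,1,1).

Now H_k = ker ∂_k / im ∂_{k+1}, so:

  H_0: rank C_0 − rank ∂_1 = 11 − 9 = 2, and the invariant factors of ∂_1 are all 1, so H_0 = Z^2.
  H_1: rank ker ∂_1 − rank ∂_2 = (22 − 9) − 12 = 1, and the invariant factors of ∂_2 are all 1, so H_1 = Z.
  H_2: rank ker ∂_2 − rank ∂_3 = (13 − 12) − 0 = 1, and there is no ∂_3, so H_2 = Z.

As a check, the Euler characteristic is 11 − 22 + 13 = 2, which agrees with 2 − 1 + 1 = 2.

H_0 ≅ Z^2,  H_1 ≅ Z,  H_2 ≅ Z.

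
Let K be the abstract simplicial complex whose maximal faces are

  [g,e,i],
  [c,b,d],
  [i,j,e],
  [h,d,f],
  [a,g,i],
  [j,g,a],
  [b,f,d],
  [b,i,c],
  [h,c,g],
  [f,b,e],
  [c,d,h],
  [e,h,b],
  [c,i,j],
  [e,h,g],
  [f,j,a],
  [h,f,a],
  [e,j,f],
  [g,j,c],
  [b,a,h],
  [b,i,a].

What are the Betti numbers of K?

Order the vertices as a < b < c < d < e < f < g < h < i < j. Listing each simplex with vertices in this order, K has dimension 2 with simplices:

  0-simplices (10): a, b, c, d, e, f, g, h, i, j
  1-simplices (30): ab, af, ag, ah, ai, aj, bc, bd, be, bf, bh, bi, cd, cg, ch, ci, cj, df, dh, ef, eg, eh, ei, ej, fh, fj, gh, gi, gj, ij
  2-simplices (20): abh, abi, afh, afj, agi, agj, bcd, bci, bdf, bef, beh, cdh, cgh, cgj, cij, dfh, efj, egh, egi, eij

Hence C_0 ≅ Z^10, C_1 ≅ Z^30, C_2 ≅ Z^20.

Boundary ∂_1: C_1 → C_0 maps an edge to its endpoints' difference, ∂[p,q] = q − p.
The 10×30 boundary matrix has rank 9 and Smith normal form diag(1,1,1,1,1,1,1,1,1).

The boundary map ∂_2: C_2 → C_1 acts by ∂[p,q,r] = [q,r] − [p,r] + [p,q]. For instance
  ∂eij = ij − ej + ei,
  ∂cgh = gh − ch + cg.
This gives a 30×20 integer matrix of rank 20; reducing to Smith normal form yields diagonal entries (1,1,1,1,1,1,1,1,1,1,1,1,1,1,1,1,1,1,1,2).

From H_k ≅ ker(∂_k) / im(∂_{k+1}) we obtain:

  H_0: rank C_0 − rank ∂_1 = 10 − 9 = 1, and the invariant factors of ∂_1 are all 1, so H_0 = Z.
  H_1: rank ker ∂_1 − rank ∂_2 = (30 − 9) − 20 = 1, and ∂_2 has invariant factor 2 > 1, so H_1 = Z × Z/2.
  H_2: rank ker ∂_2 − rank ∂_3 = (20 − 20) − 0 = 0, and there is no ∂_3, so H_2 = 0.

As a check, the Euler characteristic is 10 − 30 + 20 = 0, which agrees with 1 − 1 + 0 = 0.
(K is a triangulation of the Klein bottle.)

Hence the Betti numbers are b_0 = 1, b_1 = 1, b_2 = 0.

b_0 = 1, b_1 = 1, b_2 = 0.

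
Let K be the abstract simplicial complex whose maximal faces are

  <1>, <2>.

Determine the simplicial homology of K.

H_0 ≅ Z^2.

Take the total order 1 < 2 on the vertex set. Then K (dimension 0) consists of the simplices:

  0-simplices (2): [1], [2]

so the chain groups are C_0 ≅ Z^2.

Now H_k = ker ∂_k / im ∂_{k+1}, so:

  H_0: rank C_0 − rank ∂_1 = 2 − 0 = 2, and there is no ∂_1, so H_0 = Z^2.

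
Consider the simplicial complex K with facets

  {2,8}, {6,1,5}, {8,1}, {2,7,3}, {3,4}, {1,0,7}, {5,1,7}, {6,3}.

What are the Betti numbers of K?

Order the vertices as 0 < 1 < 2 < 3 < 4 < 5 < 6 < 7 < 8. Listing each simplex with vertices in this order, K has dimension 2 with simplices:

  0-simplices (9): [0], [1], [2], [3], [4], [5], [6], [7], [8]
  1-simplices (14): [0,1], [0,7], [1,5], [1,6], [1,7], [1,8], [2,3], [2,7], [2,8], [3,4], [3,6], [3,7], [5,6], [5,7]
  2-simplices (4): [0,1,7], [1,5,6], [1,5,7], [2,3,7]

giving chain groups C_0 ≅ Z^9, C_1 ≅ Z^14, C_2 ≅ Z^4.

The boundary map ∂_1: C_1 → C_0 is given by ∂[p,q] = [q] − [p]. For instance
  ∂[3,4] = [4] − [3].
As a 9×14 matrix over Z this has rank 8, with invariant factors (1,1,1,1,1,1,1,1).

The boundary map ∂_2: C_2 → C_1 maps a triangle to the signed sum of its edges. For instance
  ∂[1,5,7] = [5,7] − [1,7] + [1,5],
  ∂[2,3,7] = [3,7] − [2,7] + [2,3].
As a 14×4 matrix over Z this has rank 4, with invariant factors (1,1,1,1).

Now H_k = ker ∂_k / im ∂_{k+1}, so:

  H_0: rank C_0 − rank ∂_1 = 9 − 8 = 1, and the invariant factors of ∂_1 are all 1, so H_0 ≅ Z.
  H_1: rank ker ∂_1 − rank ∂_2 = (14 − 8) − 4 = 2, and the invariant factors of ∂_2 are all 1, so H_1 ≅ Z^2.
  H_2: rank ker ∂_2 − rank ∂_3 = (4 − 4) − 0 = 0, and there is no ∂_3, so H_2 ≅ 0.

Hence the Betti numbers are b_0 = 1, b_1 = 2, b_2 = 0.

b_0 = 1, b_1 = 2, b_2 = 0.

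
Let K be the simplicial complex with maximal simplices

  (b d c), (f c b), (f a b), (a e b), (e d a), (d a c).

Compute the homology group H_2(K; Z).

H_2 ≅ 0.

Order the vertices as a < b < c < d < e < f. Listing each simplex with vertices in this order, K has dimension 2 with simplices:

  0-simplices (6): a, b, c, d, e, f
  1-simplices (12): ab, ac, ad, ae, af, bc, bd, be, bf, cd, cf, de
  2-simplices (6): abe, abf, acd, ade, bcd, bcf

so the chain groups are C_0 ≅ Z^6, C_1 ≅ Z^12, C_2 ≅ Z^6.

∂_1: C_1 → C_0 is given by ∂[p,q] = [q] − [p]. For instance
  ∂de = e − d.
The 6×12 boundary matrix has rank 5 and Smith normal form diag(1,1,1,1,1).

Boundary ∂_2: C_2 → C_1 sends each 2-simplex [p,q,r] to [q,r] − [p,r] + [p,q]. For instance
  ∂abe = be − ae + ab,
  ∂bcd = cd − bd + bc.
The resulting 12×6 matrix has rank 6, and its Smith normal form has invariant factors (1,1,1,1,1,1).

Computing H_k = (kernel of ∂_k) / (image of ∂_{k+1}):

  H_2: rank ker ∂_2 − rank ∂_3 = (6 − 6) − 0 = 0, and there is no ∂_3, so H_2 = 0.

(K is a triangulation of the cylinder S^1 x I.)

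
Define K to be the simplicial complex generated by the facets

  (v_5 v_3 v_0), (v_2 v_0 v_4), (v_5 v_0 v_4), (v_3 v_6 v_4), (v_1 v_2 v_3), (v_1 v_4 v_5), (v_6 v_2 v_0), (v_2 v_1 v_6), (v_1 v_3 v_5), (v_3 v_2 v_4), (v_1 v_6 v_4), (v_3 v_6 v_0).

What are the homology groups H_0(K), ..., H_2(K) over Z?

H_0 ≅ Z,  H_1 ≅ Z/2Z,  H_2 = 0.

K has 7 vertices, 18 edges, 12 triangles.
rank ∂_0 = 0, rank ∂_1 = 6 ⇒ b_0 = 7 − 0 − 6 = 1; all invariant factors of ∂_1 are 1 so no torsion. So H_0 ≅ Z.
rank ∂_1 = 6, rank ∂_2 = 12 ⇒ b_1 = 18 − 6 − 12 = 0; ∂_2 has invariant factor(s) [2] giving torsion. So H_1 ≅ Z/2Z.
rank ∂_2 = 12, rank ∂_3 = 0 ⇒ b_2 = 12 − 12 − 0 = 0. So H_2 ≅ 0.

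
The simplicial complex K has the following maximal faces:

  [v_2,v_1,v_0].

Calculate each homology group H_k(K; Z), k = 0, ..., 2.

Take the total order v_0 < v_1 < v_2 on the vertex set. Then K (dimension 2) consists of the simplices:

  0-simplices (3): [v_0], [v_1], [v_2]
  1-simplices (3): [v_0,v_1], [v_0,v_2], [v_1,v_2]
  2-simplices (1): [v_0,v_1,v_2]

so the chain groups are C_0 ≅ Z^3, C_1 ≅ Z^3, C_2 ≅ Z^1.

Boundary ∂_1: C_1 → C_0 maps an edge to its endpoints' difference, ∂[p,q] = q − p. For instance
  ∂[v_0,v_2] = [v_2] − [v_0].
The 3×3 boundary matrix has rank 2 and Smith normal form diag(1,1).

∂_2: C_2 → C_1 acts by ∂[p,q,r] = [q,r] − [p,r] + [p,q]. For instance
  ∂[v_0,v_1,v_2] = [v_1,v_2] − [v_0,v_2] + [v_0,v_1].
The 3×1 boundary matrix has rank 1 and Smith normal form diag(1).

Reading off H_k = ker ∂_k / im ∂_{k+1}:

  H_0: rank C_0 − rank ∂_1 = 3 − 2 = 1, and the invariant factors of ∂_1 are all 1, so H_0 = Z.
  H_1: rank ker ∂_1 − rank ∂_2 = (3 − 2) − 1 = 0, and the invariant factors of ∂_2 are all 1, so H_1 = 0.
  H_2: rank ker ∂_2 − rank ∂_3 = (1 − 1) − 0 = 0, and there is no ∂_3, so H_2 = 0.

H_0 ≅ Z,  H_1 = 0,  H_2 = 0.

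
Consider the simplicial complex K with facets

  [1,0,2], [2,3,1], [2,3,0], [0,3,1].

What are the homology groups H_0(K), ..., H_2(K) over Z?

H_0 ≅ Z,  H_1 = 0,  H_2 ≅ Z.

We work with the vertex ordering 0 < 1 < 2 < 3. The simplices of K, each written with vertices in increasing order, are:

  0-simplices (4): [0], [1], [2], [3]
  1-simplices (6): [0,1], [0,2], [0,3], [1,2], [1,3], [2,3]
  2-simplices (4): [0,1,2], [0,1,3], [0,2,3], [1,2,3]

giving chain groups C_0 ≅ Z^4, C_1 ≅ Z^6, C_2 ≅ Z^4.

Boundary ∂_1: C_1 → C_0 sends each edge [p,q] (with p < q) to q − p. For instance
  ∂[0,2] = [2] − [0].
As a 4×6 matrix over Z this has rank 3, with invariant factors (1,1,1).

∂_2: C_2 → C_1 maps a triangle to the signed sum of its edges. For instance
  ∂[0,1,3] = [1,3] − [0,3] + [0,1],
  ∂[0,2,3] = [2,3] − [0,3] + [0,2].
This gives a 6×4 integer matrix of rank 3; reducing to Smith normal form yields diagonal entries (1,1,1).

Computing H_k = (kernel of ∂_k) / (image of ∂_{k+1}):

  H_0: rank C_0 − rank ∂_1 = 4 − 3 = 1, and the invariant factors of ∂_1 are all 1, so H_0 = Z.
  H_1: rank ker ∂_1 − rank ∂_2 = (6 − 3) − 3 = 0, and the invariant factors of ∂_2 are all 1, so H_1 = 0.
  H_2: rank ker ∂_2 − rank ∂_3 = (4 − 3) − 0 = 1, and there is no ∂_3, so H_2 = Z.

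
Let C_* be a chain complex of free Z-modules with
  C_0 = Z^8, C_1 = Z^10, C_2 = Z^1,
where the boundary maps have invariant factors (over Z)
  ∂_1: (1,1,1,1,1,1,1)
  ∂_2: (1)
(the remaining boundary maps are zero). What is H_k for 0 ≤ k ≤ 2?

H_0 = Z,  H_1 = Z^2,  H_2 = 0.

H_0: b_0 = 8 − 0 − 7 = 1; torsion from ∂_1 factors > 1: none. So H_0 = Z.
H_1: b_1 = 10 − 7 − 1 = 2; torsion from ∂_2 factors > 1: none. So H_1 = Z^2.
H_2: b_2 = 1 − 1 − 0 = 0; torsion from ∂_3 factors > 1: none. So H_2 = 0.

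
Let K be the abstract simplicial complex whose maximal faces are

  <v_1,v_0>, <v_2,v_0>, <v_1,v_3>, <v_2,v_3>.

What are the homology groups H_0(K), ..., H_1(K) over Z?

H_0 = Z,  H_1 = Z.

Fix the vertex order v_0 < v_1 < v_2 < v_3 and write every simplex with vertices in increasing order. Then dim K = 1 and the simplices of K are:

  0-simplices (4): [v_0], [v_1], [v_2], [v_3]
  1-simplices (4): [v_0,v_1], [v_0,v_2], [v_1,v_3], [v_2,v_3]

so the chain groups are C_0 ≅ Z^4, C_1 ≅ Z^4.

Boundary ∂_1: C_1 → C_0 sends each edge [p,q] (with p < q) to q − p. For instance
  ∂[v_0,v_1] = [v_1] − [v_0].
This gives a 4×4 integer matrix of rank 3; reducing to Smith normal form yields diagonal entries (1,1,1).

From H_k ≅ ker(∂_k) / im(∂_{k+1}) we obtain:

  H_0: rank C_0 − rank ∂_1 = 4 − 3 = 1, and the invariant factors of ∂_1 are all 1, so H_0 = Z.
  H_1: rank ker ∂_1 − rank ∂_2 = (4 − 3) − 0 = 1, and there is no ∂_2, so H_1 = Z.

(K is a triangulation of the circle S^1.)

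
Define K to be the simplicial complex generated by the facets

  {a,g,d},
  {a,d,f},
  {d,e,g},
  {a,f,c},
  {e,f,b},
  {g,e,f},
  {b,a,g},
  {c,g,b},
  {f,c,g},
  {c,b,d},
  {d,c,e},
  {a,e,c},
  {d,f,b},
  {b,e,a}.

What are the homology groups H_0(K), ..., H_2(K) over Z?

We work with the vertex ordering a < b < c < d < e < f < g. The simplices of K, each written with vertices in increasing order, are:

  0-simplices (7): a, b, c, d, e, f, g
  1-simplices (21): ab, ac, ad, ae, af, ag, bc, bd, be, bf, bg, cd, ce, cf, cg, de, df, dg, ef, eg, fg
  2-simplices (14): abe, abg, ace, acf, adf, adg, bcd, bcg, bdf, bef, cde, cfg, deg, efg

Hence C_0 ≅ Z^7, C_1 ≅ Z^21, C_2 ≅ Z^14.

The boundary map ∂_1: C_1 → C_0 maps an edge to its endpoints' difference, ∂[p,q] = q − p.
As a 7×21 matrix over Z this has rank 6, with invariant factors (1,1,1,1,1,1).

∂_2: C_2 → C_1 maps a triangle to the signed sum of its edges. For instance
  ∂ace = ce − ae + ac,
  ∂deg = eg − dg + de.
This gives a 21×14 integer matrix of rank 13; reducing to Smith normal form yields diagonal entries (1,1,1,1,1,1,1,1,1,1,1,1,1).

Now H_k = ker ∂_k / im ∂_{k+1}, so:

  H_0: rank C_0 − rank ∂_1 = 7 − 6 = 1, and the invariant factors of ∂_1 are all 1, so H_0 ≅ Z.
  H_1: rank ker ∂_1 − rank ∂_2 = (21 − 6) − 13 = 2, and the invariant factors of ∂_2 are all 1, so H_1 ≅ Z^2.
  H_2: rank ker ∂_2 − rank ∂_3 = (14 − 13) − 0 = 1, and there is no ∂_3, so H_2 ≅ Z.

(K is a triangulation of the torus T^2.)

H_0 = Z,  H_1 = Z^2,  H_2 = Z.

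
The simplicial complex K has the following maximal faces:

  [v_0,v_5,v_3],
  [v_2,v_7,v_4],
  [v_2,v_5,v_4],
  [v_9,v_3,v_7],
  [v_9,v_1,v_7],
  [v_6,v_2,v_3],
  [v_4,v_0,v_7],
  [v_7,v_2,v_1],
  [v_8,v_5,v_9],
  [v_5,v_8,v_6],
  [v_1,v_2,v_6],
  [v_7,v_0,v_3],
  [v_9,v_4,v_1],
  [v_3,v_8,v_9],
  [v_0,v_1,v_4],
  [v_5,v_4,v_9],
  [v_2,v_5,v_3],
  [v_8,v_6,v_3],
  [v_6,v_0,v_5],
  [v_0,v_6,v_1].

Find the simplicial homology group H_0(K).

H_0 ≅ Z.

Take the total order v_0 < v_1 < v_2 < v_3 < v_4 < v_5 < v_6 < v_7 < v_8 < v_9 on the vertex set. Then K (dimension 2) consists of the simplices:

  0-simplices (10): [v_0], [v_1], [v_2], [v_3], [v_4], [v_5], [v_6], [v_7], [v_8], [v_9]
  1-simplices (30): (30 of them)
  2-simplices (20): (20 of them)

Hence C_0 ≅ Z^10, C_1 ≅ Z^30, C_2 ≅ Z^20.

The boundary map ∂_1: C_1 → C_0 maps an edge to its endpoints' difference, ∂[p,q] = q − p. For instance
  ∂[v_3,v_7] = [v_7] − [v_3].
The resulting 10×30 matrix has rank 9, and its Smith normal form has invariant factors (1,1,1,1,1,1,1,1,1).

Boundary ∂_2: C_2 → C_1 acts by ∂[p,q,r] = [q,r] − [p,r] + [p,q]. For instance
  ∂[v_0,v_3,v_5] = [v_3,v_5] − [v_0,v_5] + [v_0,v_3],
  ∂[v_0,v_1,v_6] = [v_1,v_6] − [v_0,v_6] + [v_0,v_1].
The 30×20 boundary matrix has rank 20 and Smith normal form diag(1,1,1,1,1,1,1,1,1,1,1,1,1,1,1,1,1,1,1,2).

Computing H_k = (kernel of ∂_k) / (image of ∂_{k+1}):

  H_0: rank C_0 − rank ∂_1 = 10 − 9 = 1, and the invariant factors of ∂_1 are all 1, so H_0 ≅ Z.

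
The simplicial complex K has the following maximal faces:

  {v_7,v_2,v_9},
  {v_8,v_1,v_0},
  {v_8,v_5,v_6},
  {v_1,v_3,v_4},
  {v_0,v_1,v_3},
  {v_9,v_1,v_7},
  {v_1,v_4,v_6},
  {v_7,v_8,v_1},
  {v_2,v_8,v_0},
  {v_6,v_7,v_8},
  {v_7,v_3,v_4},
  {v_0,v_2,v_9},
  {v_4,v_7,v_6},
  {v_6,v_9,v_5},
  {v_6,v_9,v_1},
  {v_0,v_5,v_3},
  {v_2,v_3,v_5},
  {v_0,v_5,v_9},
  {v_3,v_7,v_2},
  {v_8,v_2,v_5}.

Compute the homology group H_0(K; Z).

H_0 = Z.

K has 10 vertices, 30 edges, 20 triangles.
rank ∂_0 = 0, rank ∂_1 = 9 ⇒ b_0 = 10 − 0 − 9 = 1; all invariant factors of ∂_1 are 1 so no torsion. So H_0 ≅ Z.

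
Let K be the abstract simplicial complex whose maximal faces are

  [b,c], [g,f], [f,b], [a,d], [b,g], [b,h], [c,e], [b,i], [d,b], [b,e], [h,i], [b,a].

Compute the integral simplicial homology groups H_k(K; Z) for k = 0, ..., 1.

H_0 ≅ Z,  H_1 ≅ Z^4.

K has 9 vertices, 12 edges.
rank ∂_0 = 0, rank ∂_1 = 8 ⇒ b_0 = 9 − 0 − 8 = 1; all invariant factors of ∂_1 are 1 so no torsion. So H_0 ≅ Z.
rank ∂_1 = 8, rank ∂_2 = 0 ⇒ b_1 = 12 − 8 − 0 = 4. So H_1 ≅ Z^4.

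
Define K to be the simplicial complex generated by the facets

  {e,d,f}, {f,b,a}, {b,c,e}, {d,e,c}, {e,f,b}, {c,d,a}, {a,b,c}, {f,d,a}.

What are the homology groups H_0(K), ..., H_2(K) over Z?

We work with the vertex ordering a < b < c < d < e < f. The simplices of K, each written with vertices in increasing order, are:

  0-simplices (6): a, b, c, d, e, f
  1-simplices (12): ab, ac, ad, af, bc, be, bf, cd, ce, de, df, ef
  2-simplices (8): abc, abf, acd, adf, bce, bef, cde, def

so the chain groups are C_0 ≅ Z^6, C_1 ≅ Z^12, C_2 ≅ Z^8.

The boundary map ∂_1: C_1 → C_0 maps an edge to its endpoints' difference, ∂[p,q] = q − p. For instance
  ∂ad = d − a.
This gives a 6×12 integer matrix of rank 5; reducing to Smith normal form yields diagonal entries (1,1,1,1,1).

The boundary map ∂_2: C_2 → C_1 acts by ∂[p,q,r] = [q,r] − [p,r] + [p,q]. For instance
  ∂bce = ce − be + bc,
  ∂bef = ef − bf + be.
The 12×8 boundary matrix has rank 7 and Smith normal form diag(1,1,1,1,1,1,1).

From H_k ≅ ker(∂_k) / im(∂_{k+1}) we obtain:

  H_0: rank C_0 − rank ∂_1 = 6 − 5 = 1, and the invariant factors of ∂_1 are all 1, so H_0 = Z.
  H_1: rank ker ∂_1 − rank ∂_2 = (12 − 5) − 7 = 0, and the invariant factors of ∂_2 are all 1, so H_1 = 0.
  H_2: rank ker ∂_2 − rank ∂_3 = (8 − 7) − 0 = 1, and there is no ∂_3, so H_2 = Z.

H_0 ≅ Z,  H_1 = 0,  H_2 ≅ Z.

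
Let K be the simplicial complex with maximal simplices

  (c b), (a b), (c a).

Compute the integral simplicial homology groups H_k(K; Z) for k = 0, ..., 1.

H_0 = Z,  H_1 = Z.

We work with the vertex ordering a < b < c. The simplices of K, each written with vertices in increasing order, are:

  0-simplices (3): a, b, c
  1-simplices (3): ab, ac, bc

giving chain groups C_0 ≅ Z^3, C_1 ≅ Z^3.

The boundary map ∂_1: C_1 → C_0 sends each edge [p,q] (with p < q) to q − p.
As a 3×3 matrix over Z this has rank 2, with invariant factors (1,1).

From H_k ≅ ker(∂_k) / im(∂_{k+1}) we obtain:

  H_0: rank C_0 − rank ∂_1 = 3 − 2 = 1, and the invariant factors of ∂_1 are all 1, so H_0 ≅ Z.
  H_1: rank ker ∂_1 − rank ∂_2 = (3 − 2) − 0 = 1, and there is no ∂_2, so H_1 ≅ Z.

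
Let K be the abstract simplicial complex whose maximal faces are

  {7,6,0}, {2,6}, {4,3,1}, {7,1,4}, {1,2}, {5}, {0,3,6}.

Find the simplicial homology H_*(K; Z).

H_0 ≅ Z^2,  H_1 ≅ Z^2,  H_2 = 0.

K has 8 vertices, 12 edges, 4 triangles.
rank ∂_0 = 0, rank ∂_1 = 6 ⇒ b_0 = 8 − 0 − 6 = 2; all invariant factors of ∂_1 are 1 so no torsion. So H_0 ≅ Z^2.
rank ∂_1 = 6, rank ∂_2 = 4 ⇒ b_1 = 12 − 6 − 4 = 2; all invariant factors of ∂_2 are 1 so no torsion. So H_1 ≅ Z^2.
rank ∂_2 = 4, rank ∂_3 = 0 ⇒ b_2 = 4 − 4 − 0 = 0. So H_2 ≅ 0.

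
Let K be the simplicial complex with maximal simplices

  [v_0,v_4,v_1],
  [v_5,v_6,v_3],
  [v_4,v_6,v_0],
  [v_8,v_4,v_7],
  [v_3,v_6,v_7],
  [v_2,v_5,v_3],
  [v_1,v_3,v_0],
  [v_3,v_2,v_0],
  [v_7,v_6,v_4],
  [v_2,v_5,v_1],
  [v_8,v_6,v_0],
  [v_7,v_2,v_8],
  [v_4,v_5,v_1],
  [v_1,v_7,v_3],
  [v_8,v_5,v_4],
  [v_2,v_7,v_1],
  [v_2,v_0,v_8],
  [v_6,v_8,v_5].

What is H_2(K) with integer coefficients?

Take the total order v_0 < v_1 < v_2 < v_3 < v_4 < v_5 < v_6 < v_7 < v_8 on the vertex set. Then K (dimension 2) consists of the simplices:

  0-simplices (9): [v_0], [v_1], [v_2], [v_3], [v_4], [v_5], [v_6], [v_7], [v_8]
  1-simplices (27): (27 of them)
  2-simplices (18): (18 of them)

giving chain groups C_0 ≅ Z^9, C_1 ≅ Z^27, C_2 ≅ Z^18.

The boundary map ∂_1: C_1 → C_0 sends each edge [p,q] (with p < q) to q − p.
As a 9×27 matrix over Z this has rank 8, with invariant factors (1,1,1,1,1,1,1,1).

Boundary ∂_2: C_2 → C_1 acts by ∂[p,q,r] = [q,r] − [p,r] + [p,q]. For instance
  ∂[v_0,v_2,v_8] = [v_2,v_8] − [v_0,v_8] + [v_0,v_2],
  ∂[v_0,v_2,v_3] = [v_2,v_3] − [v_0,v_3] + [v_0,v_2].
This gives a 27×18 integer matrix of rank 18; reducing to Smith normal form yields diagonal entries (1,1,1,1,1,1,1,1,1,1,1,1,1,1,1,1,1,2).

Reading off H_k = ker ∂_k / im ∂_{k+1}:

  H_2: rank ker ∂_2 − rank ∂_3 = (18 − 18) − 0 = 0, and there is no ∂_3, so H_2 = 0.

H_2 = 0.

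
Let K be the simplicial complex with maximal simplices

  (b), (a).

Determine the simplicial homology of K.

Order the vertices as a < b. Listing each simplex with vertices in this order, K has dimension 0 with simplices:

  0-simplices (2): a, b

so the chain groups are C_0 ≅ Z^2.

Computing H_k = (kernel of ∂_k) / (image of ∂_{k+1}):

  H_0: rank C_0 − rank ∂_1 = 2 − 0 = 2, and there is no ∂_1, so H_0 = Z^2.

H_0 = Z^2.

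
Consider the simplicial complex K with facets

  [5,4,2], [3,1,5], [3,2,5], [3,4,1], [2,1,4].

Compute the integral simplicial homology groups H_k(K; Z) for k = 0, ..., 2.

H_0 ≅ Z,  H_1 ≅ Z,  H_2 = 0.

Fix the vertex order 1 < 2 < 3 < 4 < 5 and write every simplex with vertices in increasing order. Then dim K = 2 and the simplices of K are:

  0-simplices (5): [1], [2], [3], [4], [5]
  1-simplices (10): [1,2], [1,3], [1,4], [1,5], [2,3], [2,4], [2,5], [3,4], [3,5], [4,5]
  2-simplices (5): [1,2,4], [1,3,4], [1,3,5], [2,3,5], [2,4,5]

Hence C_0 ≅ Z^5, C_1 ≅ Z^10, C_2 ≅ Z^5.

∂_1: C_1 → C_0 is given by ∂[p,q] = [q] − [p]. For instance
  ∂[4,5] = [5] − [4].
This gives a 5×10 integer matrix of rank 4; reducing to Smith normal form yields diagonal entries (1,1,1,1).

∂_2: C_2 → C_1 sends each 2-simplex [p,q,r] to [q,r] − [p,r] + [p,q]. For instance
  ∂[1,2,4] = [2,4] − [1,4] + [1,2],
  ∂[1,3,5] = [3,5] − [1,5] + [1,3].
The resulting 10×5 matrix has rank 5, and its Smith normal form has invariant factors (1,1,1,1,1).

From H_k ≅ ker(∂_k) / im(∂_{k+1}) we obtain:

  H_0: rank C_0 − rank ∂_1 = 5 − 4 = 1, and the invariant factors of ∂_1 are all 1, so H_0 ≅ Z.
  H_1: rank ker ∂_1 − rank ∂_2 = (10 − 4) − 5 = 1, and the invariant factors of ∂_2 are all 1, so H_1 ≅ Z.
  H_2: rank ker ∂_2 − rank ∂_3 = (5 − 5) − 0 = 0, and there is no ∂_3, so H_2 ≅ 0.

(K is a triangulation of the Möbius band.)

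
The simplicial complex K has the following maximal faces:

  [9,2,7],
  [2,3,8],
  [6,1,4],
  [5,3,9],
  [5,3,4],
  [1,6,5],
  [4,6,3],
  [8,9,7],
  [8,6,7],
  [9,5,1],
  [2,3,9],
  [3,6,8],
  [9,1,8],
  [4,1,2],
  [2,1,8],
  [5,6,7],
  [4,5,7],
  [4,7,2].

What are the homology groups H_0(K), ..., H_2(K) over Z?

Order the vertices as 1 < 2 < 3 < 4 < 5 < 6 < 7 < 8 < 9. Listing each simplex with vertices in this order, K has dimension 2 with simplices:

  0-simplices (9): [1], [2], [3], [4], [5], [6], [7], [8], [9]
  1-simplices (27): (27 of them)
  2-simplices (18): [1,2,4], [1,2,8], [1,4,6], [1,5,6], [1,5,9], [1,8,9], [2,3,8], [2,3,9], [2,4,7], [2,7,9], [3,4,5], [3,4,6], [3,5,9], [3,6,8], [4,5,7], [5,6,7], [6,7,8], [7,8,9]

so the chain groups are C_0 ≅ Z^9, C_1 ≅ Z^27, C_2 ≅ Z^18.

The boundary map ∂_1: C_1 → C_0 maps an edge to its endpoints' difference, ∂[p,q] = q − p.
As a 9×27 matrix over Z this has rank 8, with invariant factors (1,1,1,1,1,1,1,1).

The boundary map ∂_2: C_2 → C_1 acts by ∂[p,q,r] = [q,r] − [p,r] + [p,q]. For instance
  ∂[1,2,8] = [2,8] − [1,8] + [1,2],
  ∂[1,5,6] = [5,6] − [1,6] + [1,5].
This gives a 27×18 integer matrix of rank 18; reducing to Smith normal form yields diagonal entries (1,1,1,1,1,1,1,1,1,1,1,1,1,1,1,1,1,2).

Reading off H_k = ker ∂_k / im ∂_{k+1}:

  H_0: rank C_0 − rank ∂_1 = 9 − 8 = 1, and the invariant factors of ∂_1 are all 1, so H_0 ≅ Z.
  H_1: rank ker ∂_1 − rank ∂_2 = (27 − 8) − 18 = 1, and ∂_2 has invariant factor 2 > 1, so H_1 ≅ Z ⊕ Z/2.
  H_2: rank ker ∂_2 − rank ∂_3 = (18 − 18) − 0 = 0, and there is no ∂_3, so H_2 ≅ 0.

H_0 = Z,  H_1 = Z ⊕ Z/2,  H_2 = 0.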